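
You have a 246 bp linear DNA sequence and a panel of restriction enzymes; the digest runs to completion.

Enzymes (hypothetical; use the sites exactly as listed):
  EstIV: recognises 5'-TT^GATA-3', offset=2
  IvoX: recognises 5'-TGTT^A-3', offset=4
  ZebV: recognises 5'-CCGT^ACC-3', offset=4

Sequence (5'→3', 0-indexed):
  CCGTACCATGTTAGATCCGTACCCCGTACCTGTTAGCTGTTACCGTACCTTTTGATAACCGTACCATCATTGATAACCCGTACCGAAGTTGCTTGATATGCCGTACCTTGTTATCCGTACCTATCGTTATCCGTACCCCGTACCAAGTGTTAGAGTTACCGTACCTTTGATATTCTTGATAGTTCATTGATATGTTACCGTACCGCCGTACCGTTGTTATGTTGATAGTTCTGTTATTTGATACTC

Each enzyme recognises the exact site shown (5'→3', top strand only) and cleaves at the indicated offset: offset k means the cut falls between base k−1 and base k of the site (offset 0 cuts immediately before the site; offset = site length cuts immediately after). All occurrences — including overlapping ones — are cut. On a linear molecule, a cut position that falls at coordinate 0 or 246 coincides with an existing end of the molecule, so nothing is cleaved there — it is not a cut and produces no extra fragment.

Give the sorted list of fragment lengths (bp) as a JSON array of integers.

Scan for sites:
  EstIV (TTGATA, off=2): starts [51, 69, 92, 166, 175, 186, 221, 237] → cuts [53, 71, 94, 168, 177, 188, 223, 239]
  IvoX (TGTTA, off=4): starts [8, 30, 37, 108, 147, 192, 214, 231] → cuts [12, 34, 41, 112, 151, 196, 218, 235]
  ZebV (CCGTACC, off=4): starts [0, 16, 23, 42, 58, 77, 100, 114, 130, 137, 158, 197, 205] → cuts [4, 20, 27, 46, 62, 81, 104, 118, 134, 141, 162, 201, 209]

Pooled cuts: [4, 12, 20, 27, 34, 41, 46, 53, 62, 71, 81, 94, 104, 112, 118, 134, 141, 151, 162, 168, 177, 188, 196, 201, 209, 218, 223, 235, 239]

Fragment lengths:
  [0,4): 4 bp
  [4,12): 8 bp
  [12,20): 8 bp
  [20,27): 7 bp
  [27,34): 7 bp
  [34,41): 7 bp
  [41,46): 5 bp
  [46,53): 7 bp
  [53,62): 9 bp
  [62,71): 9 bp
  [71,81): 10 bp
  [81,94): 13 bp
  [94,104): 10 bp
  [104,112): 8 bp
  [112,118): 6 bp
  [118,134): 16 bp
  [134,141): 7 bp
  [141,151): 10 bp
  [151,162): 11 bp
  [162,168): 6 bp
  [168,177): 9 bp
  [177,188): 11 bp
  [188,196): 8 bp
  [196,201): 5 bp
  [201,209): 8 bp
  [209,218): 9 bp
  [218,223): 5 bp
  [223,235): 12 bp
  [235,239): 4 bp
  [239,246): 7 bp

[4,4,5,5,5,6,6,7,7,7,7,7,7,8,8,8,8,8,9,9,9,9,10,10,10,11,11,12,13,16]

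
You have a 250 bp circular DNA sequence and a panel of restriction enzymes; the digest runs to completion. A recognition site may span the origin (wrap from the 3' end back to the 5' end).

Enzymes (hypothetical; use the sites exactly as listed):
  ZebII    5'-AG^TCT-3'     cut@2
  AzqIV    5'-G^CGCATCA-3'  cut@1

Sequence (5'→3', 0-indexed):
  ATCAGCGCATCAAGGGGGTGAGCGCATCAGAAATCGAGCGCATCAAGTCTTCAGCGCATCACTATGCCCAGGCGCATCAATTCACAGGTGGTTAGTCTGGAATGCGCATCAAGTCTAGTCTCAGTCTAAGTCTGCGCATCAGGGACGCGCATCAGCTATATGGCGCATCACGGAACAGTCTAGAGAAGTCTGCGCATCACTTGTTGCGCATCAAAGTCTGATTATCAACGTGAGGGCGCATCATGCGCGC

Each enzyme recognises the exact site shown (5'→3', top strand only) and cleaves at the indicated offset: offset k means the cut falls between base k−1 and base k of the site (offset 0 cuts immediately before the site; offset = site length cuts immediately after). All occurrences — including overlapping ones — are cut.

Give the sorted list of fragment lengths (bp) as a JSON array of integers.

Site scan:
  ZebII (AGTCT, off=2): starts [45, 93, 111, 116, 122, 128, 176, 186, 214] → cuts [47, 95, 113, 118, 124, 130, 178, 188, 216]
  AzqIV (GCGCATCA, off=1): starts [4, 21, 37, 53, 71, 103, 133, 146, 162, 191, 205, 235, 246] → cuts [5, 22, 38, 54, 72, 104, 134, 147, 163, 192, 206, 236, 247]

Pooled cuts: [5, 22, 38, 47, 54, 72, 95, 104, 113, 118, 124, 130, 134, 147, 163, 178, 188, 192, 206, 216, 236, 247]

Fragment lengths:
  5→22: 17 bp
  22→38: 16 bp
  38→47: 9 bp
  47→54: 7 bp
  54→72: 18 bp
  72→95: 23 bp
  95→104: 9 bp
  104→113: 9 bp
  113→118: 5 bp
  118→124: 6 bp
  124→130: 6 bp
  130→134: 4 bp
  134→147: 13 bp
  147→163: 16 bp
  163→178: 15 bp
  178→188: 10 bp
  188→192: 4 bp
  192→206: 14 bp
  206→216: 10 bp
  216→236: 20 bp
  236→247: 11 bp
  247→5 (wrap): 250-247+5 = 8 bp

[4,4,5,6,6,7,8,9,9,9,10,10,11,13,14,15,16,16,17,18,20,23]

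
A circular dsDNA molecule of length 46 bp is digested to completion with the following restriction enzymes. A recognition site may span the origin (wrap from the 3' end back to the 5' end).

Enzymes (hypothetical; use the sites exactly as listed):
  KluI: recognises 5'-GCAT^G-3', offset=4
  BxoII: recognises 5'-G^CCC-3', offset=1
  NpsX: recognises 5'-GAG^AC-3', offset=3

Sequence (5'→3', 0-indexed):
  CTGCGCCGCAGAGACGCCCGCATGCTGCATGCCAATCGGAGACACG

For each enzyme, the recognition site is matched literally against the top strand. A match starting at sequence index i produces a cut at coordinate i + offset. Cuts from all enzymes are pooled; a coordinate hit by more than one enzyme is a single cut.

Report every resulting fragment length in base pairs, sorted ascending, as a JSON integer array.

Site scan:
  KluI GCATG/4: at [19, 26] ⇒ [23, 30]
  BxoII GCCC/1: at [15] ⇒ [16]
  NpsX GAGAC/3: at [10, 38] ⇒ [13, 41]

All cut coordinates (distinct, sorted): [13, 16, 23, 30, 41]

Fragment lengths:
  13→16: 3 bp
  16→23: 7 bp
  23→30: 7 bp
  30→41: 11 bp
  41→13 (wrap): 46-41+13 = 18 bp

[3,7,7,11,18]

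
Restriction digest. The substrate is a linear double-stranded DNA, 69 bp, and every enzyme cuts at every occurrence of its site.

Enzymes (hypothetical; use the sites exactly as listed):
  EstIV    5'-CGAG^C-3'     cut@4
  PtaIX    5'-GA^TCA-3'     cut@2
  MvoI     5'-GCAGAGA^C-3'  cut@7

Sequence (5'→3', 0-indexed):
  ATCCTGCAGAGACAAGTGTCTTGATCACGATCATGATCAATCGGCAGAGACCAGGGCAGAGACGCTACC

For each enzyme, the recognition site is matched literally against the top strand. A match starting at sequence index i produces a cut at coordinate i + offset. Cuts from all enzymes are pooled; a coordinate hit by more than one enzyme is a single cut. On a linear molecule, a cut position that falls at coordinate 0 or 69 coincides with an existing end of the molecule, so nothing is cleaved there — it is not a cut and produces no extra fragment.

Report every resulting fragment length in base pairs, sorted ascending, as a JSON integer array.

Per-enzyme occurrences:
  EstIV (CGAGC, off=4): no sites
  PtaIX (GATCA, off=2): starts [22, 28, 34] → cuts [24, 30, 36]
  MvoI (GCAGAGAC, off=7): starts [5, 43, 55] → cuts [12, 50, 62]

Pooled cuts: [12, 24, 30, 36, 50, 62]

Fragment lengths:
  [0,12): 12 bp
  [12,24): 12 bp
  [24,30): 6 bp
  [30,36): 6 bp
  [36,50): 14 bp
  [50,62): 12 bp
  [62,69): 7 bp

[6,6,7,12,12,12,14]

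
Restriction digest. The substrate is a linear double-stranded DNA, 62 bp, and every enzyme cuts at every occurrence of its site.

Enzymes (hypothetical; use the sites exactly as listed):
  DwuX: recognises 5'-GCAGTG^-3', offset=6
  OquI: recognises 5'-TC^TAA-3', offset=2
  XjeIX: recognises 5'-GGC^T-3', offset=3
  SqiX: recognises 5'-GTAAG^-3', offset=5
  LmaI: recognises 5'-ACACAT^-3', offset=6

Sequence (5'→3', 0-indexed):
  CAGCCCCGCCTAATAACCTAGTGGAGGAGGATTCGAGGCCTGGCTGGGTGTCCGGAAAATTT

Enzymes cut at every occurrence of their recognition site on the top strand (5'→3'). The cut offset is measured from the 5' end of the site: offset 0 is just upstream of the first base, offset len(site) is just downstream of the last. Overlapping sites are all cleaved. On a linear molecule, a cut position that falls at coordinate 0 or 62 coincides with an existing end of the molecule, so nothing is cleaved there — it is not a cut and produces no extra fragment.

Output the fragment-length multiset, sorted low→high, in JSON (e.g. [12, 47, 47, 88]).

Site scan:
  DwuX (GCAGTG, off=6): no sites
  OquI (TCTAA, off=2): no sites
  XjeIX GGCT/3: at [41] ⇒ [44]
  SqiX (GTAAG, off=5): no sites
  LmaI (ACACAT, off=6): no sites

Pooled cuts: [44]

Fragments:
  [0,44): 44 bp
  [44,62): 18 bp

[18,44]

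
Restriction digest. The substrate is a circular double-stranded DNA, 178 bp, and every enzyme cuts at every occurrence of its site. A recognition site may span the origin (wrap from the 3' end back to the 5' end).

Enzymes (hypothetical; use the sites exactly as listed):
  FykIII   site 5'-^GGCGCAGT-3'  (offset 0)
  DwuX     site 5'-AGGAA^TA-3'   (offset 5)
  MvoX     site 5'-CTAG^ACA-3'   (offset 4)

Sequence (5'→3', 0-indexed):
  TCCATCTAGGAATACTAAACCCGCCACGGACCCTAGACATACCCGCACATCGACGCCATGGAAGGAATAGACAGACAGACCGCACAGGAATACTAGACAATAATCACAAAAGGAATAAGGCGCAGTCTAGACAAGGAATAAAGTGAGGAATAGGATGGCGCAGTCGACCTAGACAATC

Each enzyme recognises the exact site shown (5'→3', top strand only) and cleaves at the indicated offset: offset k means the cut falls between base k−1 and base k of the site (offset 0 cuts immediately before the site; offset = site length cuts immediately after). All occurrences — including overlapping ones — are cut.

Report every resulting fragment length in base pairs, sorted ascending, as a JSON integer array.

Site scan:
  FykIII (GGCGCAGT, off=0): starts [118, 156] → cuts [118, 156]
  DwuX (AGGAATA, off=5): starts [7, 62, 85, 110, 133, 145] → cuts [12, 67, 90, 115, 138, 150]
  MvoX (CTAGACA, off=4): starts [32, 92, 126, 168] → cuts [36, 96, 130, 172]

Pooled cuts: [12, 36, 67, 90, 96, 115, 118, 130, 138, 150, 156, 172]

Fragment lengths:
  12→36: 24 bp
  36→67: 31 bp
  67→90: 23 bp
  90→96: 6 bp
  96→115: 19 bp
  115→118: 3 bp
  118→130: 12 bp
  130→138: 8 bp
  138→150: 12 bp
  150→156: 6 bp
  156→172: 16 bp
  172→12 (wrap): 178-172+12 = 18 bp

[3,6,6,8,12,12,16,18,19,23,24,31]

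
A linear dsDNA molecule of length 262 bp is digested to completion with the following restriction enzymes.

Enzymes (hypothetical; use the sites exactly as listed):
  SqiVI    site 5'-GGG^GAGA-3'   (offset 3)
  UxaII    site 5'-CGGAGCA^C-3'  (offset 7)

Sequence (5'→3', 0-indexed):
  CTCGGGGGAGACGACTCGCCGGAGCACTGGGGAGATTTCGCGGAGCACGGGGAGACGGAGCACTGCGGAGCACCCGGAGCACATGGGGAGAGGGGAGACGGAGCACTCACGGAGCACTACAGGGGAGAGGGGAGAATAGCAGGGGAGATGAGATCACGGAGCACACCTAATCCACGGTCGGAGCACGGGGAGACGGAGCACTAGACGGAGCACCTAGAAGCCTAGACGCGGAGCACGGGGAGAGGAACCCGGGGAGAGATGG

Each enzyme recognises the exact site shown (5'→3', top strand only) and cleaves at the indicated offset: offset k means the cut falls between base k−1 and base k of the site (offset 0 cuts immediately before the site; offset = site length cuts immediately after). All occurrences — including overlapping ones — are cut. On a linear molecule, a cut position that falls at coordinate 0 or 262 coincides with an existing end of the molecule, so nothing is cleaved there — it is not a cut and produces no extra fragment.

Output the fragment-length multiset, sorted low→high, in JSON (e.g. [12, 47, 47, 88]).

Per-enzyme occurrences:
  SqiVI (GGGGAGA, off=3): starts [4, 28, 48, 84, 91, 121, 128, 141, 186, 236, 250] → cuts [7, 31, 51, 87, 94, 124, 131, 144, 189, 239, 253]
  UxaII (CGGAGCAC, off=7): starts [19, 40, 55, 65, 74, 98, 109, 156, 178, 193, 205, 228] → cuts [26, 47, 62, 72, 81, 105, 116, 163, 185, 200, 212, 235]

All cut coordinates (distinct, sorted): [7, 26, 31, 47, 51, 62, 72, 81, 87, 94, 105, 116, 124, 131, 144, 163, 185, 189, 200, 212, 235, 239, 253]

Fragments:
  [0,7): 7 bp
  [7,26): 19 bp
  [26,31): 5 bp
  [31,47): 16 bp
  [47,51): 4 bp
  [51,62): 11 bp
  [62,72): 10 bp
  [72,81): 9 bp
  [81,87): 6 bp
  [87,94): 7 bp
  [94,105): 11 bp
  [105,116): 11 bp
  [116,124): 8 bp
  [124,131): 7 bp
  [131,144): 13 bp
  [144,163): 19 bp
  [163,185): 22 bp
  [185,189): 4 bp
  [189,200): 11 bp
  [200,212): 12 bp
  [212,235): 23 bp
  [235,239): 4 bp
  [239,253): 14 bp
  [253,262): 9 bp

[4,4,4,5,6,7,7,7,8,9,9,10,11,11,11,11,12,13,14,16,19,19,22,23]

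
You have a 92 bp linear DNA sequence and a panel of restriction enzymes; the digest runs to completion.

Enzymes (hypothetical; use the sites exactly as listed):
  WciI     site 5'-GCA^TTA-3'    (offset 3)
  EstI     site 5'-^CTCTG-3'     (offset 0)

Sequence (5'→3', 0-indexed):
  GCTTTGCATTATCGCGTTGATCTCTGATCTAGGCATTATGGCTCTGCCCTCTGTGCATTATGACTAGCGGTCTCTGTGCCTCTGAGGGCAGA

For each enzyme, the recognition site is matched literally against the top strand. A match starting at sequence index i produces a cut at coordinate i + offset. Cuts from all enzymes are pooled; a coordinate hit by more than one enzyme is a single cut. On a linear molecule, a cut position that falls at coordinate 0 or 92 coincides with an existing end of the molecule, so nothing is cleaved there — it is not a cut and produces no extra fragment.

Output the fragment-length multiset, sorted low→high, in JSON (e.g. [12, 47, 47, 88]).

Per-enzyme occurrences:
  WciI GCATTA/3: at [5, 32, 54] ⇒ [8, 35, 57]
  EstI CTCTG/0: at [21, 41, 48, 71, 79] ⇒ [21, 41, 48, 71, 79]

All cut coordinates (distinct, sorted): [8, 21, 35, 41, 48, 57, 71, 79]

Fragment lengths:
  [0,8): 8 bp
  [8,21): 13 bp
  [21,35): 14 bp
  [35,41): 6 bp
  [41,48): 7 bp
  [48,57): 9 bp
  [57,71): 14 bp
  [71,79): 8 bp
  [79,92): 13 bp

[6,7,8,8,9,13,13,14,14]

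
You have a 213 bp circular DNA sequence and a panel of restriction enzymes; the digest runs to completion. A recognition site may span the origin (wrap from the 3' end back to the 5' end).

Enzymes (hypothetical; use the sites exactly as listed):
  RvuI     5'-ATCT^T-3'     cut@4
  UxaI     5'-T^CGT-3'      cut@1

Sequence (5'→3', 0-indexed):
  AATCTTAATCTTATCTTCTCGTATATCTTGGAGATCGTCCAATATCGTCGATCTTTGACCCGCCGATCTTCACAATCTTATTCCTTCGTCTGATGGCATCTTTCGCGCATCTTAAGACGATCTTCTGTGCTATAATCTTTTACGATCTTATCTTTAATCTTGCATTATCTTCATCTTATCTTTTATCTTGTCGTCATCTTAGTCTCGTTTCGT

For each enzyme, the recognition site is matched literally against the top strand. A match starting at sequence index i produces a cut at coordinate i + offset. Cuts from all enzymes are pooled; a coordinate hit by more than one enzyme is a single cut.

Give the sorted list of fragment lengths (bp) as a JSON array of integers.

[3,3,5,5,5,5,6,6,6,7,7,7,8,8,8,9,9,9,10,10,10,11,11,15,15,15]

Scan for sites:
  RvuI ATCTT/4: at [1, 7, 12, 24, 50, 65, 74, 97, 108, 119, 134, 144, 149, 156, 166, 172, 177, 184, 195] ⇒ [5, 11, 16, 28, 54, 69, 78, 101, 112, 123, 138, 148, 153, 160, 170, 176, 181, 188, 199]
  UxaI TCGT/1: at [18, 34, 44, 85, 190, 204, 209] ⇒ [19, 35, 45, 86, 191, 205, 210]

All cut coordinates (distinct, sorted): [5, 11, 16, 19, 28, 35, 45, 54, 69, 78, 86, 101, 112, 123, 138, 148, 153, 160, 170, 176, 181, 188, 191, 199, 205, 210]

Fragments:
  5→11: 6 bp
  11→16: 5 bp
  16→19: 3 bp
  19→28: 9 bp
  28→35: 7 bp
  35→45: 10 bp
  45→54: 9 bp
  54→69: 15 bp
  69→78: 9 bp
  78→86: 8 bp
  86→101: 15 bp
  101→112: 11 bp
  112→123: 11 bp
  123→138: 15 bp
  138→148: 10 bp
  148→153: 5 bp
  153→160: 7 bp
  160→170: 10 bp
  170→176: 6 bp
  176→181: 5 bp
  181→188: 7 bp
  188→191: 3 bp
  191→199: 8 bp
  199→205: 6 bp
  205→210: 5 bp
  210→5 (wrap): 213-210+5 = 8 bp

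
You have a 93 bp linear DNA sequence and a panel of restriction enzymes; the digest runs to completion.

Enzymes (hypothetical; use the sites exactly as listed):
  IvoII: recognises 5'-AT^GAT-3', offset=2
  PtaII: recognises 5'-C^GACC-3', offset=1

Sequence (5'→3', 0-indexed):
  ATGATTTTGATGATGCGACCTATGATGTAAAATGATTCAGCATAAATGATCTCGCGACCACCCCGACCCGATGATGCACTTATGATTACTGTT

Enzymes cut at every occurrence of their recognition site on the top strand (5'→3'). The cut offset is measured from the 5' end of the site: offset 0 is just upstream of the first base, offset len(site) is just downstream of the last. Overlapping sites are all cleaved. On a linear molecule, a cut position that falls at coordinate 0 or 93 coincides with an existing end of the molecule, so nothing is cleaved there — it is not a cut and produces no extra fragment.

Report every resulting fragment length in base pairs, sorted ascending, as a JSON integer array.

Per-enzyme occurrences:
  IvoII (ATGAT, off=2): starts [0, 9, 21, 31, 45, 70, 81] → cuts [2, 11, 23, 33, 47, 72, 83]
  PtaII (CGACC, off=1): starts [15, 54, 63] → cuts [16, 55, 64]

Pooled cuts: [2, 11, 16, 23, 33, 47, 55, 64, 72, 83]

Fragments:
  [0,2): 2 bp
  [2,11): 9 bp
  [11,16): 5 bp
  [16,23): 7 bp
  [23,33): 10 bp
  [33,47): 14 bp
  [47,55): 8 bp
  [55,64): 9 bp
  [64,72): 8 bp
  [72,83): 11 bp
  [83,93): 10 bp

[2,5,7,8,8,9,9,10,10,11,14]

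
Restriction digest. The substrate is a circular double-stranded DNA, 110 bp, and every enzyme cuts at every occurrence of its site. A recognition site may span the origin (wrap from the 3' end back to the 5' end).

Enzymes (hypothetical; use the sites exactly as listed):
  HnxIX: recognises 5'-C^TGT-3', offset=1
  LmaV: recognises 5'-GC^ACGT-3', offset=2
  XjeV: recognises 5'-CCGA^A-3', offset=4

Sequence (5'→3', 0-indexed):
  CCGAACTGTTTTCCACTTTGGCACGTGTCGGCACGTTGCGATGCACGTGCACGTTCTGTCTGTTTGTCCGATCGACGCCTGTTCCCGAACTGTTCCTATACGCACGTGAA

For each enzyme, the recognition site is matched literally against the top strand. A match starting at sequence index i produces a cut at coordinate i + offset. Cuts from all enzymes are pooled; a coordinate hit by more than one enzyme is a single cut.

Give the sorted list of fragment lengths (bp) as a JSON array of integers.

[2,2,4,6,6,9,10,11,12,13,16,19]

Site scan:
  HnxIX CTGT/1: at [5, 55, 59, 78, 89] ⇒ [6, 56, 60, 79, 90]
  LmaV GCACGT/2: at [20, 30, 42, 48, 101] ⇒ [22, 32, 44, 50, 103]
  XjeV CCGAA/4: at [0, 84] ⇒ [4, 88]

All cut coordinates (distinct, sorted): [4, 6, 22, 32, 44, 50, 56, 60, 79, 88, 90, 103]

Fragment lengths:
  4→6: 2 bp
  6→22: 16 bp
  22→32: 10 bp
  32→44: 12 bp
  44→50: 6 bp
  50→56: 6 bp
  56→60: 4 bp
  60→79: 19 bp
  79→88: 9 bp
  88→90: 2 bp
  90→103: 13 bp
  103→4 (wrap): 110-103+4 = 11 bp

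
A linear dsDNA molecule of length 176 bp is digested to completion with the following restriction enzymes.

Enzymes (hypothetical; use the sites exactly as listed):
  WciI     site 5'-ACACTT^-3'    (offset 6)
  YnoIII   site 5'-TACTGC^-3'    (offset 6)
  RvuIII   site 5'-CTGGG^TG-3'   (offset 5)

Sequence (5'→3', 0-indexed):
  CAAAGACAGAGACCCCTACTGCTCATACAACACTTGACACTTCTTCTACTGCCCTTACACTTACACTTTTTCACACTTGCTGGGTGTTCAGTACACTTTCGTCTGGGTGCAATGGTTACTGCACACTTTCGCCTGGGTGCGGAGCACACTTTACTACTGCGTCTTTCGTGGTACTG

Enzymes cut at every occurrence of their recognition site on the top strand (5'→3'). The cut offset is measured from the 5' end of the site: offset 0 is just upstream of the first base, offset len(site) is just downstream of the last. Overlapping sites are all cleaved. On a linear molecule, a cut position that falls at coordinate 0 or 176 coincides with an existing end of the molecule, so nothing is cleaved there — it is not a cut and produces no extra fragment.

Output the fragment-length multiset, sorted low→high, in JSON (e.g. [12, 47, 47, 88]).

Scan for sites:
  WciI ACACTT/6: at [29, 36, 56, 62, 72, 92, 122, 145] ⇒ [35, 42, 62, 68, 78, 98, 128, 151]
  YnoIII TACTGC/6: at [16, 46, 116, 154] ⇒ [22, 52, 122, 160]
  RvuIII CTGGGTG/5: at [79, 102, 132] ⇒ [84, 107, 137]

All cut coordinates (distinct, sorted): [22, 35, 42, 52, 62, 68, 78, 84, 98, 107, 122, 128, 137, 151, 160]

Fragment lengths:
  [0,22): 22 bp
  [22,35): 13 bp
  [35,42): 7 bp
  [42,52): 10 bp
  [52,62): 10 bp
  [62,68): 6 bp
  [68,78): 10 bp
  [78,84): 6 bp
  [84,98): 14 bp
  [98,107): 9 bp
  [107,122): 15 bp
  [122,128): 6 bp
  [128,137): 9 bp
  [137,151): 14 bp
  [151,160): 9 bp
  [160,176): 16 bp

[6,6,6,7,9,9,9,10,10,10,13,14,14,15,16,22]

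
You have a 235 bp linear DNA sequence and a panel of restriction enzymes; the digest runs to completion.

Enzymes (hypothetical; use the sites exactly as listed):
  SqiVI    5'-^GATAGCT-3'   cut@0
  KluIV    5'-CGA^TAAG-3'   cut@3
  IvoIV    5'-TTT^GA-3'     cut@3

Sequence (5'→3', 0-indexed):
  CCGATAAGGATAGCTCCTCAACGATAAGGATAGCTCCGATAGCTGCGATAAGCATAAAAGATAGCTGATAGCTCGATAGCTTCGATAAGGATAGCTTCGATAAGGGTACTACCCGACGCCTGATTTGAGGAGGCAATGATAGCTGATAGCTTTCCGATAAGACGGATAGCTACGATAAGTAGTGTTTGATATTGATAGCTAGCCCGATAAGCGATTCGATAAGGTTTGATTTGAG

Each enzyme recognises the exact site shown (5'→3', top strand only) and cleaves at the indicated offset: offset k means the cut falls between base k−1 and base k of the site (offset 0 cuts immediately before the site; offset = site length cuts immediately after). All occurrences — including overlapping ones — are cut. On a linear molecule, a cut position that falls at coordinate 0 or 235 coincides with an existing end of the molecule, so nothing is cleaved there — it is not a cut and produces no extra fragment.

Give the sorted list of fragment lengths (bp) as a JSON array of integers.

Per-enzyme occurrences:
  SqiVI (GATAGCT, off=0): starts [8, 28, 37, 59, 66, 74, 89, 137, 144, 164, 193] → cuts [8, 28, 37, 59, 66, 74, 89, 137, 144, 164, 193]
  KluIV (CGATAAG, off=3): starts [1, 21, 45, 82, 97, 154, 172, 204, 216] → cuts [4, 24, 48, 85, 100, 157, 175, 207, 219]
  IvoIV (TTTGA, off=3): starts [123, 184, 224, 229] → cuts [126, 187, 227, 232]

All cut coordinates (distinct, sorted): [4, 8, 24, 28, 37, 48, 59, 66, 74, 85, 89, 100, 126, 137, 144, 157, 164, 175, 187, 193, 207, 219, 227, 232]

Fragments:
  [0,4): 4 bp
  [4,8): 4 bp
  [8,24): 16 bp
  [24,28): 4 bp
  [28,37): 9 bp
  [37,48): 11 bp
  [48,59): 11 bp
  [59,66): 7 bp
  [66,74): 8 bp
  [74,85): 11 bp
  [85,89): 4 bp
  [89,100): 11 bp
  [100,126): 26 bp
  [126,137): 11 bp
  [137,144): 7 bp
  [144,157): 13 bp
  [157,164): 7 bp
  [164,175): 11 bp
  [175,187): 12 bp
  [187,193): 6 bp
  [193,207): 14 bp
  [207,219): 12 bp
  [219,227): 8 bp
  [227,232): 5 bp
  [232,235): 3 bp

[3,4,4,4,4,5,6,7,7,7,8,8,9,11,11,11,11,11,11,12,12,13,14,16,26]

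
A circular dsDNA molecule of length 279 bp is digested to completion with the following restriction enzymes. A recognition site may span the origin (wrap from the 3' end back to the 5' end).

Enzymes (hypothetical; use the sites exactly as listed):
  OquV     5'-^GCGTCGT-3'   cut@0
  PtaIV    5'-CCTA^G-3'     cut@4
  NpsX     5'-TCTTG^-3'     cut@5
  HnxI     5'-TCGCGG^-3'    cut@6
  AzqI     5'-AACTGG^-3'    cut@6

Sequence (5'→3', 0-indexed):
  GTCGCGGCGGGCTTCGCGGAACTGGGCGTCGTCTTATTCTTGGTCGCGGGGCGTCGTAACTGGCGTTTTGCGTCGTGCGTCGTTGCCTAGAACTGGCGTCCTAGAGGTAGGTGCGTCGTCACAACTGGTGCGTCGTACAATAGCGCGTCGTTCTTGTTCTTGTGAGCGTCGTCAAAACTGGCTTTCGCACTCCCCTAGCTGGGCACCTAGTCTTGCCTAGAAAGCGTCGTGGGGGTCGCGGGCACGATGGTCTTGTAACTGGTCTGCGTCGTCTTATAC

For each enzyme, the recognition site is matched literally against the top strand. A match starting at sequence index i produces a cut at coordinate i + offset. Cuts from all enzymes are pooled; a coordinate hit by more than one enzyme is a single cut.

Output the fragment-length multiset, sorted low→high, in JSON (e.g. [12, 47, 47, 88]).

[1,1,3,3,4,4,6,6,6,6,7,7,7,7,7,9,12,12,12,13,13,14,15,16,16,16,17,18,21]

Site scan:
  OquV GCGTCGT/0: at [25, 50, 69, 76, 112, 129, 144, 165, 223, 265] ⇒ [25, 50, 69, 76, 112, 129, 144, 165, 223, 265]
  PtaIV CCTAG/4: at [85, 99, 193, 205, 215] ⇒ [89, 103, 197, 209, 219]
  NpsX TCTTG/5: at [37, 151, 157, 210, 250] ⇒ [42, 156, 162, 215, 255]
  HnxI TCGCGG/6: at [1, 13, 43, 235] ⇒ [7, 19, 49, 241]
  AzqI AACTGG/6: at [19, 57, 90, 122, 175, 256] ⇒ [25, 63, 96, 128, 181, 262]

Pooled cuts: [7, 19, 25, 42, 49, 50, 63, 69, 76, 89, 96, 103, 112, 128, 129, 144, 156, 162, 165, 181, 197, 209, 215, 219, 223, 241, 255, 262, 265]

Fragment lengths:
  7→19: 12 bp
  19→25: 6 bp
  25→42: 17 bp
  42→49: 7 bp
  49→50: 1 bp
  50→63: 13 bp
  63→69: 6 bp
  69→76: 7 bp
  76→89: 13 bp
  89→96: 7 bp
  96→103: 7 bp
  103→112: 9 bp
  112→128: 16 bp
  128→129: 1 bp
  129→144: 15 bp
  144→156: 12 bp
  156→162: 6 bp
  162→165: 3 bp
  165→181: 16 bp
  181→197: 16 bp
  197→209: 12 bp
  209→215: 6 bp
  215→219: 4 bp
  219→223: 4 bp
  223→241: 18 bp
  241→255: 14 bp
  255→262: 7 bp
  262→265: 3 bp
  265→7 (wrap): 279-265+7 = 21 bp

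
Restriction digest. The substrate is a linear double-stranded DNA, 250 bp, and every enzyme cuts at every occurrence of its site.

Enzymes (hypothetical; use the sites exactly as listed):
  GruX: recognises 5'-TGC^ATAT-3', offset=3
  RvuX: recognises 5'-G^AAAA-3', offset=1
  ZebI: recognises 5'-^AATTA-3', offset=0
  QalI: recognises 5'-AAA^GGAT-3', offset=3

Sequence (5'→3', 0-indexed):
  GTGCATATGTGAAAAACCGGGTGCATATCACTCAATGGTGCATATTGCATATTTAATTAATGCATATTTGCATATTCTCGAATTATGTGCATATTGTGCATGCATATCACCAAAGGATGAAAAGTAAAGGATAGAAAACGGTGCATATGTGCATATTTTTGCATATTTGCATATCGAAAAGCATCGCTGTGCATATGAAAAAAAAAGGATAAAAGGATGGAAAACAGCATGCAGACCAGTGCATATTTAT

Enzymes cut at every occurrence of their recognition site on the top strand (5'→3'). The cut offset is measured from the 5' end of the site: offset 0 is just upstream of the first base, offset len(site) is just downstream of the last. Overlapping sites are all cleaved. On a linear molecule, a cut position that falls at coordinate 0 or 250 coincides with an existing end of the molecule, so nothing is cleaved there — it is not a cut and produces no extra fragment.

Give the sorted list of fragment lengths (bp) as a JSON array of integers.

Per-enzyme occurrences:
  GruX (TGCATAT, off=3): starts [1, 21, 38, 45, 60, 68, 87, 100, 141, 149, 159, 167, 189, 239] → cuts [4, 24, 41, 48, 63, 71, 90, 103, 144, 152, 162, 170, 192, 242]
  RvuX (GAAAA, off=1): starts [10, 118, 133, 175, 196, 219] → cuts [11, 119, 134, 176, 197, 220]
  ZebI (AATTA, off=0): starts [54, 80] → cuts [54, 80]
  QalI (AAAGGAT, off=3): starts [111, 125, 203, 211] → cuts [114, 128, 206, 214]

All cut coordinates (distinct, sorted): [4, 11, 24, 41, 48, 54, 63, 71, 80, 90, 103, 114, 119, 128, 134, 144, 152, 162, 170, 176, 192, 197, 206, 214, 220, 242]

Fragments:
  [0,4): 4 bp
  [4,11): 7 bp
  [11,24): 13 bp
  [24,41): 17 bp
  [41,48): 7 bp
  [48,54): 6 bp
  [54,63): 9 bp
  [63,71): 8 bp
  [71,80): 9 bp
  [80,90): 10 bp
  [90,103): 13 bp
  [103,114): 11 bp
  [114,119): 5 bp
  [119,128): 9 bp
  [128,134): 6 bp
  [134,144): 10 bp
  [144,152): 8 bp
  [152,162): 10 bp
  [162,170): 8 bp
  [170,176): 6 bp
  [176,192): 16 bp
  [192,197): 5 bp
  [197,206): 9 bp
  [206,214): 8 bp
  [214,220): 6 bp
  [220,242): 22 bp
  [242,250): 8 bp

[4,5,5,6,6,6,6,7,7,8,8,8,8,8,9,9,9,9,10,10,10,11,13,13,16,17,22]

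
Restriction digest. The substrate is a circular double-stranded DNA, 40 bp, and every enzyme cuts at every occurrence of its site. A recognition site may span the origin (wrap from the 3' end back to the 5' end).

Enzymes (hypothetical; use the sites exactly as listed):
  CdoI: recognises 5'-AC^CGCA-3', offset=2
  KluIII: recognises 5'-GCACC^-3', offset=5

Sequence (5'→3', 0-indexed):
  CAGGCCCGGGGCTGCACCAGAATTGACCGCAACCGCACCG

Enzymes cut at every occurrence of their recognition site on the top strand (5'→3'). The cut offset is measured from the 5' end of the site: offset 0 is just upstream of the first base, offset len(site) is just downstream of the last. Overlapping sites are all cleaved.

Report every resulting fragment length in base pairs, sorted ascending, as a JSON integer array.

[1,5,6,9,19]

Site scan:
  CdoI (ACCGCA, off=2): starts [25, 31, 36] → cuts [27, 33, 38]
  KluIII (GCACC, off=5): starts [13, 34] → cuts [18, 39]

Pooled cuts: [18, 27, 33, 38, 39]

Fragments:
  18→27: 9 bp
  27→33: 6 bp
  33→38: 5 bp
  38→39: 1 bp
  39→18 (wrap): 40-39+18 = 19 bp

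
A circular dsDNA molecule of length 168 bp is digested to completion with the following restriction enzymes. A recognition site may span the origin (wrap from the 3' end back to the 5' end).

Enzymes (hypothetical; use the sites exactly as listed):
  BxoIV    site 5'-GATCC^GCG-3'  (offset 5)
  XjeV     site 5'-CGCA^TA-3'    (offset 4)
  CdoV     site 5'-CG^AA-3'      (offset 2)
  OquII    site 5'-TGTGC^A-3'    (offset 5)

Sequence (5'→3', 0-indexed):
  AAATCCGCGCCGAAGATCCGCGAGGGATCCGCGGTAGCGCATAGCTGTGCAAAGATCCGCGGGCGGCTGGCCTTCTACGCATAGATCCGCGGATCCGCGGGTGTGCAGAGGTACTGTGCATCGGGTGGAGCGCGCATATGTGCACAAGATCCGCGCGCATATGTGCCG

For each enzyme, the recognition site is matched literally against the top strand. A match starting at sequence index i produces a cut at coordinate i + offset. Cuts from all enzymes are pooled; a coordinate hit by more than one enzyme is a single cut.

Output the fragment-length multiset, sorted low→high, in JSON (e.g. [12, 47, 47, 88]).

[7,7,7,7,8,8,9,9,9,10,11,11,12,13,17,23]

Per-enzyme occurrences:
  BxoIV GATCCGCG/5: at [14, 25, 53, 83, 91, 147] ⇒ [19, 30, 58, 88, 96, 152]
  XjeV CGCATA/4: at [37, 77, 132, 155] ⇒ [41, 81, 136, 159]
  CdoV CGAA/2: at [10, 166] ⇒ [0, 12]
  OquII TGTGCA/5: at [45, 101, 114, 138] ⇒ [50, 106, 119, 143]

All cut coordinates (distinct, sorted): [0, 12, 19, 30, 41, 50, 58, 81, 88, 96, 106, 119, 136, 143, 152, 159]

Fragment lengths:
  0→12: 12 bp
  12→19: 7 bp
  19→30: 11 bp
  30→41: 11 bp
  41→50: 9 bp
  50→58: 8 bp
  58→81: 23 bp
  81→88: 7 bp
  88→96: 8 bp
  96→106: 10 bp
  106→119: 13 bp
  119→136: 17 bp
  136→143: 7 bp
  143→152: 9 bp
  152→159: 7 bp
  159→0 (wrap): 168-159+0 = 9 bp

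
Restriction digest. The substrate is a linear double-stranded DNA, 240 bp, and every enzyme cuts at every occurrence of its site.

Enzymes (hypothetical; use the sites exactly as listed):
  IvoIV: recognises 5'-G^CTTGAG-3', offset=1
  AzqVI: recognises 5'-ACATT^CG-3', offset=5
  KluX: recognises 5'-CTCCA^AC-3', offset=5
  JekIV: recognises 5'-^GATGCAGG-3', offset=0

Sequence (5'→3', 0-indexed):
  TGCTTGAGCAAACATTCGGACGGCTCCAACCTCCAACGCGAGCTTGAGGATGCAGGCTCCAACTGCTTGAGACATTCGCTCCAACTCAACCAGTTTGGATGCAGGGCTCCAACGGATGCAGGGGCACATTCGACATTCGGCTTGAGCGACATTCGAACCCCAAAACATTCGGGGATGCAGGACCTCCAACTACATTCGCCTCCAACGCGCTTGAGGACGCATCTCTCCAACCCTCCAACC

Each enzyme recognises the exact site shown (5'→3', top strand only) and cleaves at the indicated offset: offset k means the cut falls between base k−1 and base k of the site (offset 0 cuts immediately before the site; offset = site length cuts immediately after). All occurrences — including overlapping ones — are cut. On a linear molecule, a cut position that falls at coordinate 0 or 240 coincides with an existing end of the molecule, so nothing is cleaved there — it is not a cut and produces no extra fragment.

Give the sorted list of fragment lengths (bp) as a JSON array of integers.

[2,3,3,3,4,4,5,6,7,7,7,7,8,8,8,11,12,13,13,14,14,14,15,16,16,20]

Scan for sites:
  IvoIV (GCTTGAG, off=1): starts [1, 41, 64, 139, 208] → cuts [2, 42, 65, 140, 209]
  AzqVI (ACATTCG, off=5): starts [11, 71, 125, 132, 148, 164, 191] → cuts [16, 76, 130, 137, 153, 169, 196]
  KluX (CTCCAAC, off=5): starts [23, 30, 56, 78, 106, 183, 199, 224, 232] → cuts [28, 35, 61, 83, 111, 188, 204, 229, 237]
  JekIV (GATGCAGG, off=0): starts [48, 97, 114, 173] → cuts [48, 97, 114, 173]

All cut coordinates (distinct, sorted): [2, 16, 28, 35, 42, 48, 61, 65, 76, 83, 97, 111, 114, 130, 137, 140, 153, 169, 173, 188, 196, 204, 209, 229, 237]

Fragments:
  [0,2): 2 bp
  [2,16): 14 bp
  [16,28): 12 bp
  [28,35): 7 bp
  [35,42): 7 bp
  [42,48): 6 bp
  [48,61): 13 bp
  [61,65): 4 bp
  [65,76): 11 bp
  [76,83): 7 bp
  [83,97): 14 bp
  [97,111): 14 bp
  [111,114): 3 bp
  [114,130): 16 bp
  [130,137): 7 bp
  [137,140): 3 bp
  [140,153): 13 bp
  [153,169): 16 bp
  [169,173): 4 bp
  [173,188): 15 bp
  [188,196): 8 bp
  [196,204): 8 bp
  [204,209): 5 bp
  [209,229): 20 bp
  [229,237): 8 bp
  [237,240): 3 bp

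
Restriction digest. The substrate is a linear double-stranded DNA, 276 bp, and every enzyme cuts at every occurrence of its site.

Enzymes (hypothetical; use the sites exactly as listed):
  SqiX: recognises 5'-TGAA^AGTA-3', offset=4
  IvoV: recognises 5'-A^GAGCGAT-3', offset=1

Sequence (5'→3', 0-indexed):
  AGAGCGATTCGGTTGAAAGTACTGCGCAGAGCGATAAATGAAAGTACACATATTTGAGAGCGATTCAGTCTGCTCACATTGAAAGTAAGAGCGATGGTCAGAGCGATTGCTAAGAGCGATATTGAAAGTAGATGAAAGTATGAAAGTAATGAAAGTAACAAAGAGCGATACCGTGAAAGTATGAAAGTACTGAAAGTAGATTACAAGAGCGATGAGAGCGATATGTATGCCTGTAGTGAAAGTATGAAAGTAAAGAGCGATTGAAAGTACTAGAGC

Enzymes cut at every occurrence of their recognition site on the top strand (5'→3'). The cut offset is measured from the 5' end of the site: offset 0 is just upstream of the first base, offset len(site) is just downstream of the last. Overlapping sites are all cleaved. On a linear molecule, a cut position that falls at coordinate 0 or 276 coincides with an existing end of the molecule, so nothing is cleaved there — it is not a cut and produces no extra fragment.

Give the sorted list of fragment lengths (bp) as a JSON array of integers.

[1,5,6,8,8,8,9,9,9,9,10,11,11,11,12,12,13,13,14,15,15,16,25,26]

Site scan:
  SqiX TGAAAGTA/4: at [13, 38, 79, 122, 132, 140, 149, 173, 181, 190, 236, 244, 261] ⇒ [17, 42, 83, 126, 136, 144, 153, 177, 185, 194, 240, 248, 265]
  IvoV AGAGCGAT/1: at [0, 27, 56, 87, 99, 112, 161, 205, 214, 253] ⇒ [1, 28, 57, 88, 100, 113, 162, 206, 215, 254]

Pooled cuts: [1, 17, 28, 42, 57, 83, 88, 100, 113, 126, 136, 144, 153, 162, 177, 185, 194, 206, 215, 240, 248, 254, 265]

Fragment lengths:
  [0,1): 1 bp
  [1,17): 16 bp
  [17,28): 11 bp
  [28,42): 14 bp
  [42,57): 15 bp
  [57,83): 26 bp
  [83,88): 5 bp
  [88,100): 12 bp
  [100,113): 13 bp
  [113,126): 13 bp
  [126,136): 10 bp
  [136,144): 8 bp
  [144,153): 9 bp
  [153,162): 9 bp
  [162,177): 15 bp
  [177,185): 8 bp
  [185,194): 9 bp
  [194,206): 12 bp
  [206,215): 9 bp
  [215,240): 25 bp
  [240,248): 8 bp
  [248,254): 6 bp
  [254,265): 11 bp
  [265,276): 11 bp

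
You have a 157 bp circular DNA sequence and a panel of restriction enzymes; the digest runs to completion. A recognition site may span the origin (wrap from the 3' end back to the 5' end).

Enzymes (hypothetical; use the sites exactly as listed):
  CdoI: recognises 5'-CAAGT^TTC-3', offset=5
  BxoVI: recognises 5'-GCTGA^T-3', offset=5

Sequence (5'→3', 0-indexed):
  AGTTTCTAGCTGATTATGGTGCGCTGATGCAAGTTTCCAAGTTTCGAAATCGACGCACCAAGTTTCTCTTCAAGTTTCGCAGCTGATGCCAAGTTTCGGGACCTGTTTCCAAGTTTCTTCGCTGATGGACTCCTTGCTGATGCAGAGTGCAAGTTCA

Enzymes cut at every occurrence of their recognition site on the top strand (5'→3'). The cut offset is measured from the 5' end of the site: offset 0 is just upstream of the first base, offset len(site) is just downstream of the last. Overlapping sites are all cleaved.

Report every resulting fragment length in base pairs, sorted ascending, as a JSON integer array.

Scan for sites:
  CdoI (CAAGTTTC, off=5): starts [29, 37, 58, 70, 89, 109, 155] → cuts [3, 34, 42, 63, 75, 94, 114]
  BxoVI (GCTGAT, off=5): starts [8, 22, 81, 120, 135] → cuts [13, 27, 86, 125, 140]

Pooled cuts: [3, 13, 27, 34, 42, 63, 75, 86, 94, 114, 125, 140]

Fragment lengths:
  3→13: 10 bp
  13→27: 14 bp
  27→34: 7 bp
  34→42: 8 bp
  42→63: 21 bp
  63→75: 12 bp
  75→86: 11 bp
  86→94: 8 bp
  94→114: 20 bp
  114→125: 11 bp
  125→140: 15 bp
  140→3 (wrap): 157-140+3 = 20 bp

[7,8,8,10,11,11,12,14,15,20,20,21]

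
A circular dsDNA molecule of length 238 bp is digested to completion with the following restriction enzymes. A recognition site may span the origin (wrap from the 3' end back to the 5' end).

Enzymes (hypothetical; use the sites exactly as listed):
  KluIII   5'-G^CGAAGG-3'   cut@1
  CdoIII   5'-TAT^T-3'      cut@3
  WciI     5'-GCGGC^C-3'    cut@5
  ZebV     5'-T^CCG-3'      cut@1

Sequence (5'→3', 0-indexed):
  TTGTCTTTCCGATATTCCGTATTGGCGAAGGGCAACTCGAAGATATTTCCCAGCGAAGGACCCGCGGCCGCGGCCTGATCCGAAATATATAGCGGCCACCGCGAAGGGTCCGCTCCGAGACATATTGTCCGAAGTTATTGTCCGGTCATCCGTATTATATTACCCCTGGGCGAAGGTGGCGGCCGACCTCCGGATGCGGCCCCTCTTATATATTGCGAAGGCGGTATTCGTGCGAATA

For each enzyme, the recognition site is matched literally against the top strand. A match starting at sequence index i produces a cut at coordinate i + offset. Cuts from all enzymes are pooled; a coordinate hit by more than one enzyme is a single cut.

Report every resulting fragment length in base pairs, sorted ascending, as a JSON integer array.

[1,2,3,3,3,5,5,5,5,6,6,6,6,7,7,7,8,8,10,10,11,11,12,12,13,13,15,17,21]

Site scan:
  KluIII (GCGAAGG, off=1): starts [24, 52, 100, 169, 214] → cuts [25, 53, 101, 170, 215]
  CdoIII (TATT, off=3): starts [12, 19, 43, 122, 135, 152, 157, 210, 224, 236] → cuts [1, 15, 22, 46, 125, 138, 155, 160, 213, 227]
  WciI (GCGGCC, off=5): starts [63, 69, 91, 178, 195] → cuts [68, 74, 96, 183, 200]
  ZebV (TCCG, off=1): starts [7, 15, 78, 108, 113, 127, 140, 148, 188] → cuts [8, 16, 79, 109, 114, 128, 141, 149, 189]

All cut coordinates (distinct, sorted): [1, 8, 15, 16, 22, 25, 46, 53, 68, 74, 79, 96, 101, 109, 114, 125, 128, 138, 141, 149, 155, 160, 170, 183, 189, 200, 213, 215, 227]

Fragment lengths:
  1→8: 7 bp
  8→15: 7 bp
  15→16: 1 bp
  16→22: 6 bp
  22→25: 3 bp
  25→46: 21 bp
  46→53: 7 bp
  53→68: 15 bp
  68→74: 6 bp
  74→79: 5 bp
  79→96: 17 bp
  96→101: 5 bp
  101→109: 8 bp
  109→114: 5 bp
  114→125: 11 bp
  125→128: 3 bp
  128→138: 10 bp
  138→141: 3 bp
  141→149: 8 bp
  149→155: 6 bp
  155→160: 5 bp
  160→170: 10 bp
  170→183: 13 bp
  183→189: 6 bp
  189→200: 11 bp
  200→213: 13 bp
  213→215: 2 bp
  215→227: 12 bp
  227→1 (wrap): 238-227+1 = 12 bp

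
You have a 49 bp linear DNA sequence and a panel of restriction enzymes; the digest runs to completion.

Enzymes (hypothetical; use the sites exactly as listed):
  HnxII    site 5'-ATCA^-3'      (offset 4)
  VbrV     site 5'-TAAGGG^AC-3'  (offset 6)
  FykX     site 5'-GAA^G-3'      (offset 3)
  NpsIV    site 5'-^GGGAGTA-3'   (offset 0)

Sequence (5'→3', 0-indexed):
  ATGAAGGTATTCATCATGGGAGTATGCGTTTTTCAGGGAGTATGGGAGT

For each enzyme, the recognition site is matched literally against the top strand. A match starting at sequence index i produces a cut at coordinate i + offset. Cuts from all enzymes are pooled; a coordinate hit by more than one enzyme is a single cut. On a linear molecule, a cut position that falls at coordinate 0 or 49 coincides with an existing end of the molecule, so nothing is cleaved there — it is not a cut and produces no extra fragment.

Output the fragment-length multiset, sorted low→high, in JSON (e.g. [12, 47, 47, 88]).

[1,5,11,14,18]

Site scan:
  HnxII ATCA/4: at [12] ⇒ [16]
  VbrV (TAAGGGAC, off=6): no sites
  FykX GAAG/3: at [2] ⇒ [5]
  NpsIV GGGAGTA/0: at [17, 35] ⇒ [17, 35]

All cut coordinates (distinct, sorted): [5, 16, 17, 35]

Fragment lengths:
  [0,5): 5 bp
  [5,16): 11 bp
  [16,17): 1 bp
  [17,35): 18 bp
  [35,49): 14 bp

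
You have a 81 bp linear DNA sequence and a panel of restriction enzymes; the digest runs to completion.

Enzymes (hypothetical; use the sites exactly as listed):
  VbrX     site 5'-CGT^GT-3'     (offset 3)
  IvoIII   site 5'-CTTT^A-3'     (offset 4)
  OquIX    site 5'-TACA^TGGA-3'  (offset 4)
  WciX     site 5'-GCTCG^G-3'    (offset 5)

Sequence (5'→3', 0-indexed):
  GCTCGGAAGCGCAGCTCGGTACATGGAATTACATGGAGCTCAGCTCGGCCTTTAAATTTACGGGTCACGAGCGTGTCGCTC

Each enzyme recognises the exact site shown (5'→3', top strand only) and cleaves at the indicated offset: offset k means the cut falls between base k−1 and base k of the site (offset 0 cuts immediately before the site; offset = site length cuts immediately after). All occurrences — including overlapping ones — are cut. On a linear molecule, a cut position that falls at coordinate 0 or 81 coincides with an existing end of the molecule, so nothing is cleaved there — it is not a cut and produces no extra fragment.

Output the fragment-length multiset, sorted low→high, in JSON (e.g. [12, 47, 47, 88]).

[5,5,6,7,10,13,14,21]

Site scan:
  VbrX (CGTGT, off=3): starts [71] → cuts [74]
  IvoIII (CTTTA, off=4): starts [49] → cuts [53]
  OquIX (TACATGGA, off=4): starts [19, 29] → cuts [23, 33]
  WciX (GCTCGG, off=5): starts [0, 13, 42] → cuts [5, 18, 47]

All cut coordinates (distinct, sorted): [5, 18, 23, 33, 47, 53, 74]

Fragment lengths:
  [0,5): 5 bp
  [5,18): 13 bp
  [18,23): 5 bp
  [23,33): 10 bp
  [33,47): 14 bp
  [47,53): 6 bp
  [53,74): 21 bp
  [74,81): 7 bp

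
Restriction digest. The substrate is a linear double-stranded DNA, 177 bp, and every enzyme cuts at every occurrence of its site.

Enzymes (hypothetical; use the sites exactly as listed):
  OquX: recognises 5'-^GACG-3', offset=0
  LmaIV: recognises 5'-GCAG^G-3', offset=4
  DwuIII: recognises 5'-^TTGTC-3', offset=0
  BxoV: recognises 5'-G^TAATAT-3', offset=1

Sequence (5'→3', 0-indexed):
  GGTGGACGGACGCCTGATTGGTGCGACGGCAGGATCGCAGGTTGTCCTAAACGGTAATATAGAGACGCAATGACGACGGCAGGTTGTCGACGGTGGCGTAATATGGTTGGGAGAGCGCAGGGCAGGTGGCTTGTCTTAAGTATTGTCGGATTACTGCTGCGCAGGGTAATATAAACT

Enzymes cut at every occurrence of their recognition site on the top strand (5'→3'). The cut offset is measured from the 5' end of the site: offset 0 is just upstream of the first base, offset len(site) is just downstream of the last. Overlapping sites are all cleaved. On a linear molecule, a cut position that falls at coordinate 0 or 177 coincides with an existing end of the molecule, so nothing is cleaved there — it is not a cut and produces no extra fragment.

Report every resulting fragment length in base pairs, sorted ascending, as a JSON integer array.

Scan for sites:
  OquX (GACG, off=0): starts [4, 8, 24, 63, 71, 74, 88] → cuts [4, 8, 24, 63, 71, 74, 88]
  LmaIV (GCAGG, off=4): starts [28, 36, 78, 116, 121, 160] → cuts [32, 40, 82, 120, 125, 164]
  DwuIII (TTGTC, off=0): starts [41, 83, 130, 142] → cuts [41, 83, 130, 142]
  BxoV (GTAATAT, off=1): starts [53, 97, 165] → cuts [54, 98, 166]

Pooled cuts: [4, 8, 24, 32, 40, 41, 54, 63, 71, 74, 82, 83, 88, 98, 120, 125, 130, 142, 164, 166]

Fragment lengths:
  [0,4): 4 bp
  [4,8): 4 bp
  [8,24): 16 bp
  [24,32): 8 bp
  [32,40): 8 bp
  [40,41): 1 bp
  [41,54): 13 bp
  [54,63): 9 bp
  [63,71): 8 bp
  [71,74): 3 bp
  [74,82): 8 bp
  [82,83): 1 bp
  [83,88): 5 bp
  [88,98): 10 bp
  [98,120): 22 bp
  [120,125): 5 bp
  [125,130): 5 bp
  [130,142): 12 bp
  [142,164): 22 bp
  [164,166): 2 bp
  [166,177): 11 bp

[1,1,2,3,4,4,5,5,5,8,8,8,8,9,10,11,12,13,16,22,22]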